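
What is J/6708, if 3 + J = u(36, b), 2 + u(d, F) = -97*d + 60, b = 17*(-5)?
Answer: -3437/6708 ≈ -0.51237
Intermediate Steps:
b = -85
u(d, F) = 58 - 97*d (u(d, F) = -2 + (-97*d + 60) = -2 + (60 - 97*d) = 58 - 97*d)
J = -3437 (J = -3 + (58 - 97*36) = -3 + (58 - 3492) = -3 - 3434 = -3437)
J/6708 = -3437/6708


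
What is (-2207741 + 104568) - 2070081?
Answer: -4173254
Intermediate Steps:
(-2207741 + 104568) - 2070081 = -2103173 - 2070081 = -4173254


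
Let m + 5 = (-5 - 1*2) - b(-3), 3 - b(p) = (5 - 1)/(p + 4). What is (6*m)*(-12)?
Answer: 792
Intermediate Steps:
b(p) = 3 - 4/(4 + p) (b(p) = 3 - (5 - 1)/(p + 4) = 3 - 4/(4 + p))
m = -11 (m = -5 + ((-5 - 1*2) - (8 + 3*(-3))/(4 - 3)) = -5 + ((-5 - 2) - (8 - 9)/1) = -5 + (-7 - (-1)) = -5 + (-7 - 1*(-1)) = -5 + (-7 + 1) = -5 - 6 = -11)
(6*m)*(-12) = (6*(-11))*(-12) = -66*(-12) = 792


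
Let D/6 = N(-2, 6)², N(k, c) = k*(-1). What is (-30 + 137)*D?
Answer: 2568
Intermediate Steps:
N(k, c) = -k
D = 24 (D = 6*(-1*(-2))² = 6*2² = 6*4 = 24)
(-30 + 137)*D = (-30 + 137)*24 = 107*24 = 2568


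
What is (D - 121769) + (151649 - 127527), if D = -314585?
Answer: -412232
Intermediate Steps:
(D - 121769) + (151649 - 127527) = (-314585 - 121769) + (151649 - 127527) = -436354 + 24122 = -412232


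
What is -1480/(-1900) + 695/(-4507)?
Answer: 267493/428165 ≈ 0.62474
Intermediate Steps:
-1480/(-1900) + 695/(-4507) = -1480*(-1/1900) + 695*(-1/4507) = 74/95 - 695/4507 = 267493/428165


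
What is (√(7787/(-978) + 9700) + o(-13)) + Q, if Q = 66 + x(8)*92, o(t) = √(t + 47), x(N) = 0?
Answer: 66 + √34 + √9270279114/978 ≈ 170.28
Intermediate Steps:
o(t) = √(47 + t)
Q = 66 (Q = 66 + 0*92 = 66 + 0 = 66)
(√(7787/(-978) + 9700) + o(-13)) + Q = (√(7787/(-978) + 9700) + √(47 - 13)) + 66 = (√(7787*(-1/978) + 9700) + √34) + 66 = (√(-7787/978 + 9700) + √34) + 66 = (√(9478813/978) + √34) + 66 = (√9270279114/978 + √34) + 66 = (√34 + √9270279114/978) + 66 = 66 + √34 + √9270279114/978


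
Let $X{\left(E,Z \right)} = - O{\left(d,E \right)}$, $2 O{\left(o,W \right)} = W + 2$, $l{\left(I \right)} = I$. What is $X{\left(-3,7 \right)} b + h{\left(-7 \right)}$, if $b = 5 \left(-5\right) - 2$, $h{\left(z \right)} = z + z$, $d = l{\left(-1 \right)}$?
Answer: $- \frac{55}{2} \approx -27.5$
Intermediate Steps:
$d = -1$
$O{\left(o,W \right)} = 1 + \frac{W}{2}$ ($O{\left(o,W \right)} = \frac{W + 2}{2} = \frac{2 + W}{2} = 1 + \frac{W}{2}$)
$X{\left(E,Z \right)} = -1 - \frac{E}{2}$ ($X{\left(E,Z \right)} = - (1 + \frac{E}{2}) = -1 - \frac{E}{2}$)
$h{\left(z \right)} = 2 z$
$b = -27$ ($b = -25 - 2 = -27$)
$X{\left(-3,7 \right)} b + h{\left(-7 \right)} = \left(-1 - - \frac{3}{2}\right) \left(-27\right) + 2 \left(-7\right) = \left(-1 + \frac{3}{2}\right) \left(-27\right) - 14 = \frac{1}{2} \left(-27\right) - 14 = - \frac{27}{2} - 14 = - \frac{55}{2}$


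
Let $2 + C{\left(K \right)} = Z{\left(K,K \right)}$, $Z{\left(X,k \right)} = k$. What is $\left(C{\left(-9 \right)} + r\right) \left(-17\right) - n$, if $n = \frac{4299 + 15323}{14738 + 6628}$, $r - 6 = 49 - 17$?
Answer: $- \frac{4913308}{10683} \approx -459.92$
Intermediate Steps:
$r = 38$ ($r = 6 + \left(49 - 17\right) = 6 + 32 = 38$)
$C{\left(K \right)} = -2 + K$
$n = \frac{9811}{10683}$ ($n = \frac{19622}{21366} = 19622 \cdot \frac{1}{21366} = \frac{9811}{10683} \approx 0.91838$)
$\left(C{\left(-9 \right)} + r\right) \left(-17\right) - n = \left(\left(-2 - 9\right) + 38\right) \left(-17\right) - \frac{9811}{10683} = \left(-11 + 38\right) \left(-17\right) - \frac{9811}{10683} = 27 \left(-17\right) - \frac{9811}{10683} = -459 - \frac{9811}{10683} = - \frac{4913308}{10683}$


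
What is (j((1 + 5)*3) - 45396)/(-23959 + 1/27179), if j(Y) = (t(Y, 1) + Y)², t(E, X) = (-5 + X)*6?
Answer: 61641972/32559083 ≈ 1.8932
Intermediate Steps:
t(E, X) = -30 + 6*X
j(Y) = (-24 + Y)² (j(Y) = ((-30 + 6*1) + Y)² = ((-30 + 6) + Y)² = (-24 + Y)²)
(j((1 + 5)*3) - 45396)/(-23959 + 1/27179) = ((-24 + (1 + 5)*3)² - 45396)/(-23959 + 1/27179) = ((-24 + 6*3)² - 45396)/(-23959 + 1/27179) = ((-24 + 18)² - 45396)/(-651181660/27179) = ((-6)² - 45396)*(-27179/651181660) = (36 - 45396)*(-27179/651181660) = -45360*(-27179/651181660) = 61641972/32559083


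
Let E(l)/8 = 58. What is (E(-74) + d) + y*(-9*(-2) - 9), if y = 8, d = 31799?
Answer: 32335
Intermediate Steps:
E(l) = 464 (E(l) = 8*58 = 464)
(E(-74) + d) + y*(-9*(-2) - 9) = (464 + 31799) + 8*(-9*(-2) - 9) = 32263 + 8*(18 - 9) = 32263 + 8*9 = 32263 + 72 = 32335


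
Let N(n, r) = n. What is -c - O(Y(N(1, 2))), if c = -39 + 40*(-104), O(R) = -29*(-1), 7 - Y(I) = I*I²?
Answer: 4170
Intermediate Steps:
Y(I) = 7 - I³ (Y(I) = 7 - I*I² = 7 - I³)
O(R) = 29
c = -4199 (c = -39 - 4160 = -4199)
-c - O(Y(N(1, 2))) = -1*(-4199) - 1*29 = 4199 - 29 = 4170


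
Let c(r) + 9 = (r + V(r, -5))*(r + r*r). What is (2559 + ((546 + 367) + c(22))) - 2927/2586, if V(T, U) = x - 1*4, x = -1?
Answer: 31197163/2586 ≈ 12064.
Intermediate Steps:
V(T, U) = -5 (V(T, U) = -1 - 1*4 = -1 - 4 = -5)
c(r) = -9 + (-5 + r)*(r + r²) (c(r) = -9 + (r - 5)*(r + r*r) = -9 + (-5 + r)*(r + r²))
(2559 + ((546 + 367) + c(22))) - 2927/2586 = (2559 + ((546 + 367) + (-9 + 22³ - 5*22 - 4*22²))) - 2927/2586 = (2559 + (913 + (-9 + 10648 - 110 - 4*484))) - 2927*1/2586 = (2559 + (913 + (-9 + 10648 - 110 - 1936))) - 2927/2586 = (2559 + (913 + 8593)) - 2927/2586 = (2559 + 9506) - 2927/2586 = 12065 - 2927/2586 = 31197163/2586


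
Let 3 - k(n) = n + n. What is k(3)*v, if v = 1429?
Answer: -4287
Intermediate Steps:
k(n) = 3 - 2*n (k(n) = 3 - (n + n) = 3 - 2*n)
k(3)*v = (3 - 2*3)*1429 = (3 - 6)*1429 = -3*1429 = -4287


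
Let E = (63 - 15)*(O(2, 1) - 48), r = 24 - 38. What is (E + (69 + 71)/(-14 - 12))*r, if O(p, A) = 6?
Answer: 367892/13 ≈ 28299.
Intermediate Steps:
r = -14
E = -2016 (E = (63 - 15)*(6 - 48) = 48*(-42) = -2016)
(E + (69 + 71)/(-14 - 12))*r = (-2016 + (69 + 71)/(-14 - 12))*(-14) = (-2016 + 140/(-26))*(-14) = (-2016 + 140*(-1/26))*(-14) = (-2016 - 70/13)*(-14) = -26278/13*(-14) = 367892/13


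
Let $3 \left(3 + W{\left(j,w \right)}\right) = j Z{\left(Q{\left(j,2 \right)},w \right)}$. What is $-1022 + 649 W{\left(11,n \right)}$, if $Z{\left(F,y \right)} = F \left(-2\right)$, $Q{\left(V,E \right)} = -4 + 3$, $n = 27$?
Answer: $\frac{5371}{3} \approx 1790.3$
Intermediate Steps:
$Q{\left(V,E \right)} = -1$
$Z{\left(F,y \right)} = - 2 F$
$W{\left(j,w \right)} = -3 + \frac{2 j}{3}$ ($W{\left(j,w \right)} = -3 + \frac{j \left(\left(-2\right) \left(-1\right)\right)}{3} = -3 + \frac{j 2}{3} = -3 + \frac{2 j}{3}$)
$-1022 + 649 W{\left(11,n \right)} = -1022 + 649 \left(-3 + \frac{2}{3} \cdot 11\right) = -1022 + 649 \left(-3 + \frac{22}{3}\right) = -1022 + 649 \cdot \frac{13}{3} = -1022 + \frac{8437}{3} = \frac{5371}{3}$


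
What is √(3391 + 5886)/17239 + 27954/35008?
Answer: 13977/17504 + √9277/17239 ≈ 0.80409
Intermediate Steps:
√(3391 + 5886)/17239 + 27954/35008 = √9277*(1/17239) + 27954*(1/35008) = √9277/17239 + 13977/17504 = 13977/17504 + √9277/17239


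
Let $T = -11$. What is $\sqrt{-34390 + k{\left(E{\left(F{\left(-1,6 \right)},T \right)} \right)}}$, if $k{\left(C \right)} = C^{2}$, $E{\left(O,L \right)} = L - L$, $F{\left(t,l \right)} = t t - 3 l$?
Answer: $i \sqrt{34390} \approx 185.45 i$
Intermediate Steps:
$F{\left(t,l \right)} = t^{2} - 3 l$
$E{\left(O,L \right)} = 0$
$\sqrt{-34390 + k{\left(E{\left(F{\left(-1,6 \right)},T \right)} \right)}} = \sqrt{-34390 + 0^{2}} = \sqrt{-34390 + 0} = \sqrt{-34390} = i \sqrt{34390}$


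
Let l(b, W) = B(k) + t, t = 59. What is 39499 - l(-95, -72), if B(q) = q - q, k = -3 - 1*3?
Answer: 39440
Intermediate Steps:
k = -6 (k = -3 - 3 = -6)
B(q) = 0
l(b, W) = 59 (l(b, W) = 0 + 59 = 59)
39499 - l(-95, -72) = 39499 - 1*59 = 39499 - 59 = 39440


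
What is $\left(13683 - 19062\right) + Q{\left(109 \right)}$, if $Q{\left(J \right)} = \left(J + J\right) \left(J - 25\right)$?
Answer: $12933$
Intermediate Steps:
$Q{\left(J \right)} = 2 J \left(-25 + J\right)$
$\left(13683 - 19062\right) + Q{\left(109 \right)} = \left(13683 - 19062\right) + 2 \cdot 109 \left(-25 + 109\right) = -5379 + 2 \cdot 109 \cdot 84 = -5379 + 18312 = 12933$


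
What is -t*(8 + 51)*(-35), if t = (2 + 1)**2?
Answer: 18585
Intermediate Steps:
t = 9 (t = 3**2 = 9)
-t*(8 + 51)*(-35) = -9*(8 + 51)*(-35) = -9*59*(-35) = -531*(-35) = -1*(-18585) = 18585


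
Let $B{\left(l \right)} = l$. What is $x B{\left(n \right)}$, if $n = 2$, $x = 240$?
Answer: $480$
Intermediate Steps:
$x B{\left(n \right)} = 240 \cdot 2 = 480$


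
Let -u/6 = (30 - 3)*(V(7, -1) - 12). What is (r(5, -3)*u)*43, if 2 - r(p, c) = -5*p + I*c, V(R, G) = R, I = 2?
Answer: 1149390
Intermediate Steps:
r(p, c) = 2 - 2*c + 5*p (r(p, c) = 2 - (-5*p + 2*c) = 2 + (-2*c + 5*p) = 2 - 2*c + 5*p)
u = 810 (u = -6*(30 - 3)*(7 - 12) = -162*(-5) = -6*(-135) = 810)
(r(5, -3)*u)*43 = ((2 - 2*(-3) + 5*5)*810)*43 = ((2 + 6 + 25)*810)*43 = (33*810)*43 = 26730*43 = 1149390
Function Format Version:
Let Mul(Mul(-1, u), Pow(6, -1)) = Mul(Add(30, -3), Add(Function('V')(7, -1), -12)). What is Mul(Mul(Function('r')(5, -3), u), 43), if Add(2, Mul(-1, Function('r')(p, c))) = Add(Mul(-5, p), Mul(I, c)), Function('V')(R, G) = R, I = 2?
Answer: 1149390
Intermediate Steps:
Function('r')(p, c) = Add(2, Mul(-2, c), Mul(5, p)) (Function('r')(p, c) = Add(2, Mul(-1, Add(Mul(-5, p), Mul(2, c)))) = Add(2, Add(Mul(-2, c), Mul(5, p))) = Add(2, Mul(-2, c), Mul(5, p)))
u = 810 (u = Mul(-6, Mul(Add(30, -3), Add(7, -12))) = Mul(-6, Mul(27, -5)) = Mul(-6, -135) = 810)
Mul(Mul(Function('r')(5, -3), u), 43) = Mul(Mul(Add(2, Mul(-2, -3), Mul(5, 5)), 810), 43) = Mul(Mul(Add(2, 6, 25), 810), 43) = Mul(Mul(33, 810), 43) = Mul(26730, 43) = 1149390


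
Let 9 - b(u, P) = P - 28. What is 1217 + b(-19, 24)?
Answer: 1230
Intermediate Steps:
b(u, P) = 37 - P (b(u, P) = 9 - (P - 28) = 9 - (-28 + P) = 9 + (28 - P) = 37 - P)
1217 + b(-19, 24) = 1217 + (37 - 1*24) = 1217 + (37 - 24) = 1217 + 13 = 1230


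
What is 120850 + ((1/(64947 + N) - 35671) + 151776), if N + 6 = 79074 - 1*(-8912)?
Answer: 36236817286/152927 ≈ 2.3696e+5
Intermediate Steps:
N = 87980 (N = -6 + (79074 - 1*(-8912)) = -6 + (79074 + 8912) = -6 + 87986 = 87980)
120850 + ((1/(64947 + N) - 35671) + 151776) = 120850 + ((1/(64947 + 87980) - 35671) + 151776) = 120850 + ((1/152927 - 35671) + 151776) = 120850 + (-5455059016/152927 + 151776) = 120850 + 17755589336/152927 = 36236817286/152927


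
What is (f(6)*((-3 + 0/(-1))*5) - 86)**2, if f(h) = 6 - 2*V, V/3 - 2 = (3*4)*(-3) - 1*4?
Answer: 12931216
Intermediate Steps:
V = -114 (V = 6 + 3*((3*4)*(-3) - 1*4) = 6 + 3*(12*(-3) - 4) = 6 + 3*(-36 - 4) = 6 + 3*(-40) = 6 - 120 = -114)
f(h) = 234 (f(h) = 6 - 2*(-114) = 6 + 228 = 234)
(f(6)*((-3 + 0/(-1))*5) - 86)**2 = (234*((-3 + 0/(-1))*5) - 86)**2 = (234*((-3 + 0*(-1))*5) - 86)**2 = (234*((-3 + 0)*5) - 86)**2 = (234*(-3*5) - 86)**2 = (234*(-15) - 86)**2 = (-3510 - 86)**2 = (-3596)**2 = 12931216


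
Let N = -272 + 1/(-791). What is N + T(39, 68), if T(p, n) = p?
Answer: -184304/791 ≈ -233.00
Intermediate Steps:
N = -215153/791 (N = -272 - 1/791 = -215153/791 ≈ -272.00)
N + T(39, 68) = -215153/791 + 39 = -184304/791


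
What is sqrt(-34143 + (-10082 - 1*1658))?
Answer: I*sqrt(45883) ≈ 214.2*I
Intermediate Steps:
sqrt(-34143 + (-10082 - 1*1658)) = sqrt(-34143 + (-10082 - 1658)) = sqrt(-34143 - 11740) = sqrt(-45883) = I*sqrt(45883)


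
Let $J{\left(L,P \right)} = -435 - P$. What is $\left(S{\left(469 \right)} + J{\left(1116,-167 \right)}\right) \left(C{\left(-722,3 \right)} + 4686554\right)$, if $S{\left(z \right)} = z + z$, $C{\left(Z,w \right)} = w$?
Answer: $3139993190$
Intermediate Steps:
$S{\left(z \right)} = 2 z$
$\left(S{\left(469 \right)} + J{\left(1116,-167 \right)}\right) \left(C{\left(-722,3 \right)} + 4686554\right) = \left(2 \cdot 469 - 268\right) \left(3 + 4686554\right) = \left(938 + \left(-435 + 167\right)\right) 4686557 = \left(938 - 268\right) 4686557 = 670 \cdot 4686557 = 3139993190$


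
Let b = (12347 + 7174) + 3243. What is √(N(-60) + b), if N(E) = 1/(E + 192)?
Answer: √99160017/66 ≈ 150.88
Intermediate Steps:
b = 22764 (b = 19521 + 3243 = 22764)
N(E) = 1/(192 + E)
√(N(-60) + b) = √(1/(192 - 60) + 22764) = √(1/132 + 22764) = √(3004849/132) = √99160017/66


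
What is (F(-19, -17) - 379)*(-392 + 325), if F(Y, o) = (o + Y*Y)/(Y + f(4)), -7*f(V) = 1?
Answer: 26597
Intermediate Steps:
f(V) = -⅐ (f(V) = -⅐*1 = -⅐)
F(Y, o) = (o + Y²)/(-⅐ + Y) (F(Y, o) = (o + Y*Y)/(Y - ⅐) = (o + Y²)/(-⅐ + Y))
(F(-19, -17) - 379)*(-392 + 325) = (7*(-17 + (-19)²)/(-1 + 7*(-19)) - 379)*(-392 + 325) = (7*(-17 + 361)/(-1 - 133) - 379)*(-67) = (7*344/(-134) - 379)*(-67) = (7*(-1/134)*344 - 379)*(-67) = (-1204/67 - 379)*(-67) = -26597/67*(-67) = 26597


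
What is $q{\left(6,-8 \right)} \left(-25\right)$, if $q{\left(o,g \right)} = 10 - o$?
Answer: $-100$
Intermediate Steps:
$q{\left(6,-8 \right)} \left(-25\right) = \left(10 - 6\right) \left(-25\right) = 4 \left(-25\right) = -100$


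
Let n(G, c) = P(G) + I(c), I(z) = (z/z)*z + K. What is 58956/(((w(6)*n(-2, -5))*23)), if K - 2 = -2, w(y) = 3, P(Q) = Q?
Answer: -19652/161 ≈ -122.06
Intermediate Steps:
K = 0 (K = 2 - 2 = 0)
I(z) = z (I(z) = (z/z)*z + 0 = 1*z + 0 = z + 0 = z)
n(G, c) = G + c
58956/(((w(6)*n(-2, -5))*23)) = 58956/(((3*(-2 - 5))*23)) = 58956/(((3*(-7))*23)) = 58956/((-21*23)) = 58956/(-483) = 58956*(-1/483) = -19652/161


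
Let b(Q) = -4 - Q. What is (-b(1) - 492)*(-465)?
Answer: 226455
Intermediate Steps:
(-b(1) - 492)*(-465) = (-(-4 - 1*1) - 492)*(-465) = (-(-4 - 1) - 492)*(-465) = (-1*(-5) - 492)*(-465) = (5 - 492)*(-465) = -487*(-465) = 226455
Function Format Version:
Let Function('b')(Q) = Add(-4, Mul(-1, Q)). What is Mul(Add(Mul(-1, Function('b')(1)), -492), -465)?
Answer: 226455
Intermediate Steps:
Mul(Add(Mul(-1, Function('b')(1)), -492), -465) = Mul(Add(Mul(-1, Add(-4, Mul(-1, 1))), -492), -465) = Mul(Add(Mul(-1, Add(-4, -1)), -492), -465) = Mul(Add(Mul(-1, -5), -492), -465) = Mul(Add(5, -492), -465) = Mul(-487, -465) = 226455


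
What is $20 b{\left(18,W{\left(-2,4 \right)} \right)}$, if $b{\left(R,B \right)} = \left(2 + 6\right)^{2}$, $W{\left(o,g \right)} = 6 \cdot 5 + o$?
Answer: $1280$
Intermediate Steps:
$W{\left(o,g \right)} = 30 + o$
$b{\left(R,B \right)} = 64$ ($b{\left(R,B \right)} = 8^{2} = 64$)
$20 b{\left(18,W{\left(-2,4 \right)} \right)} = 20 \cdot 64 = 1280$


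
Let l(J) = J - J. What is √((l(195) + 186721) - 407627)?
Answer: I*√220906 ≈ 470.01*I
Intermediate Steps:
l(J) = 0
√((l(195) + 186721) - 407627) = √((0 + 186721) - 407627) = √(186721 - 407627) = √(-220906) = I*√220906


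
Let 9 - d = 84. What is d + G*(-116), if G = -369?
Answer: 42729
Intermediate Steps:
d = -75 (d = 9 - 1*84 = 9 - 84 = -75)
d + G*(-116) = -75 - 369*(-116) = -75 + 42804 = 42729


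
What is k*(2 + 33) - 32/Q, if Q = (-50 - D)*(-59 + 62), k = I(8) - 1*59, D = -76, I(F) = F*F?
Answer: 6809/39 ≈ 174.59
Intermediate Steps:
I(F) = F²
k = 5 (k = 8² - 1*59 = 64 - 59 = 5)
Q = 78 (Q = (-50 - 1*(-76))*(-59 + 62) = (-50 + 76)*3 = 26*3 = 78)
k*(2 + 33) - 32/Q = 5*(2 + 33) - 32/78 = 5*35 - 32*1/78 = 175 - 16/39 = 6809/39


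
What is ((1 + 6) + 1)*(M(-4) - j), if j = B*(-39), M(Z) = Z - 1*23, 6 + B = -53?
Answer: -18624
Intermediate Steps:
B = -59 (B = -6 - 53 = -59)
M(Z) = -23 + Z (M(Z) = Z - 23 = -23 + Z)
j = 2301 (j = -59*(-39) = 2301)
((1 + 6) + 1)*(M(-4) - j) = ((1 + 6) + 1)*((-23 - 4) - 1*2301) = (7 + 1)*(-27 - 2301) = 8*(-2328) = -18624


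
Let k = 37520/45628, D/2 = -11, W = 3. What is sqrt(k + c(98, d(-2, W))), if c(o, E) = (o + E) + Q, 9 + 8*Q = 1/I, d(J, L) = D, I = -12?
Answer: sqrt(5672650156338)/273768 ≈ 8.6998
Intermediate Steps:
D = -22 (D = 2*(-11) = -22)
d(J, L) = -22
Q = -109/96 (Q = -9/8 + (1/8)/(-12) = -9/8 + (1/8)*(-1/12) = -9/8 - 1/96 = -109/96 ≈ -1.1354)
c(o, E) = -109/96 + E + o (c(o, E) = (o + E) - 109/96 = (E + o) - 109/96 = -109/96 + E + o)
k = 9380/11407 (k = 37520*(1/45628) = 9380/11407 ≈ 0.82230)
sqrt(k + c(98, d(-2, W))) = sqrt(9380/11407 + (-109/96 - 22 + 98)) = sqrt(9380/11407 + 7187/96) = sqrt(82882589/1095072) = sqrt(5672650156338)/273768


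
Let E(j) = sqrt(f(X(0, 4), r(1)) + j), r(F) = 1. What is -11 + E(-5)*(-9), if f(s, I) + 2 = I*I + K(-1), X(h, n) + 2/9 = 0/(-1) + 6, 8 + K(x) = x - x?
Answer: -11 - 9*I*sqrt(14) ≈ -11.0 - 33.675*I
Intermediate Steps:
K(x) = -8 (K(x) = -8 + (x - x) = -8 + 0 = -8)
X(h, n) = 52/9 (X(h, n) = -2/9 + (0/(-1) + 6) = -2/9 + (0*(-1) + 6) = -2/9 + (0 + 6) = -2/9 + 6 = 52/9)
f(s, I) = -10 + I**2 (f(s, I) = -2 + (I*I - 8) = -2 + (I**2 - 8) = -2 + (-8 + I**2) = -10 + I**2)
E(j) = sqrt(-9 + j) (E(j) = sqrt((-10 + 1**2) + j) = sqrt((-10 + 1) + j) = sqrt(-9 + j))
-11 + E(-5)*(-9) = -11 + sqrt(-9 - 5)*(-9) = -11 + sqrt(-14)*(-9) = -11 + (I*sqrt(14))*(-9) = -11 - 9*I*sqrt(14)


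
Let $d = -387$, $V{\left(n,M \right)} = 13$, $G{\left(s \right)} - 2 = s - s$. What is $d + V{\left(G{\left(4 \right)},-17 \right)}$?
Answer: $-374$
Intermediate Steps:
$G{\left(s \right)} = 2$ ($G{\left(s \right)} = 2 + \left(s - s\right) = 2 + 0 = 2$)
$d + V{\left(G{\left(4 \right)},-17 \right)} = -387 + 13 = -374$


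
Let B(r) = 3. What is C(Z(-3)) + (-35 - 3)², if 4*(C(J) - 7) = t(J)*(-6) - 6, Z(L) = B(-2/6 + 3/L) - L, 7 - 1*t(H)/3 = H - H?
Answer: 1418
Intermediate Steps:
t(H) = 21 (t(H) = 21 - 3*(H - H) = 21 - 3*0 = 21 + 0 = 21)
Z(L) = 3 - L
C(J) = -26 (C(J) = 7 + (21*(-6) - 6)/4 = 7 + (-126 - 6)/4 = 7 + (¼)*(-132) = 7 - 33 = -26)
C(Z(-3)) + (-35 - 3)² = -26 + (-35 - 3)² = -26 + (-38)² = -26 + 1444 = 1418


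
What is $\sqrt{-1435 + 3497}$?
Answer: $\sqrt{2062} \approx 45.409$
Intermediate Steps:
$\sqrt{-1435 + 3497} = \sqrt{2062}$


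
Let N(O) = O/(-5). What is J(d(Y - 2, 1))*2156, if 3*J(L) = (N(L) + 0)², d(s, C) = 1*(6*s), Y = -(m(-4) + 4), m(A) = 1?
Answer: 1267728/25 ≈ 50709.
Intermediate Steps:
N(O) = -O/5 (N(O) = O*(-⅕) = -O/5)
Y = -5 (Y = -(1 + 4) = -1*5 = -5)
d(s, C) = 6*s
J(L) = L²/75 (J(L) = (-L/5 + 0)²/3 = (-L/5)²/3 = (L²/25)/3 = L²/75)
J(d(Y - 2, 1))*2156 = ((6*(-5 - 2))²/75)*2156 = ((6*(-7))²/75)*2156 = ((1/75)*(-42)²)*2156 = ((1/75)*1764)*2156 = (588/25)*2156 = 1267728/25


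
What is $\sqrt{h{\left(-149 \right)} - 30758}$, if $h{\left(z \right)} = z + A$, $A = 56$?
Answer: $i \sqrt{30851} \approx 175.64 i$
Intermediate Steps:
$h{\left(z \right)} = 56 + z$ ($h{\left(z \right)} = z + 56 = 56 + z$)
$\sqrt{h{\left(-149 \right)} - 30758} = \sqrt{\left(56 - 149\right) - 30758} = \sqrt{-93 - 30758} = \sqrt{-30851} = i \sqrt{30851}$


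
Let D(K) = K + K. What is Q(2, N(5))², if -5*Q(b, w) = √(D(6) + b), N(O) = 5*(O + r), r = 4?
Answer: 14/25 ≈ 0.56000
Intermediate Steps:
D(K) = 2*K
N(O) = 20 + 5*O (N(O) = 5*(O + 4) = 5*(4 + O) = 20 + 5*O)
Q(b, w) = -√(12 + b)/5 (Q(b, w) = -√(2*6 + b)/5 = -√(12 + b)/5)
Q(2, N(5))² = (-√(12 + 2)/5)² = (-√14/5)² = 14/25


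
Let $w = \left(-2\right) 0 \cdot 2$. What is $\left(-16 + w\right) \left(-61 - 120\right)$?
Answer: $2896$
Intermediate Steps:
$w = 0$ ($w = 0 \cdot 2 = 0$)
$\left(-16 + w\right) \left(-61 - 120\right) = \left(-16 + 0\right) \left(-61 - 120\right) = \left(-16\right) \left(-181\right) = 2896$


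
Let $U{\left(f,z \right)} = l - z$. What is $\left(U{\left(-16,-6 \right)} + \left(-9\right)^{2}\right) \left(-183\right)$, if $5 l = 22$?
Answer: $- \frac{83631}{5} \approx -16726.0$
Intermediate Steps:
$l = \frac{22}{5}$ ($l = \frac{1}{5} \cdot 22 = \frac{22}{5} \approx 4.4$)
$U{\left(f,z \right)} = \frac{22}{5} - z$
$\left(U{\left(-16,-6 \right)} + \left(-9\right)^{2}\right) \left(-183\right) = \left(\left(\frac{22}{5} - -6\right) + \left(-9\right)^{2}\right) \left(-183\right) = \left(\left(\frac{22}{5} + 6\right) + 81\right) \left(-183\right) = \left(\frac{52}{5} + 81\right) \left(-183\right) = \frac{457}{5} \left(-183\right) = - \frac{83631}{5}$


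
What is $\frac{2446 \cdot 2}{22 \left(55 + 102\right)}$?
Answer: $\frac{2446}{1727} \approx 1.4163$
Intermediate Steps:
$\frac{2446 \cdot 2}{22 \left(55 + 102\right)} = \frac{4892}{22 \cdot 157} = \frac{4892}{3454} = 4892 \cdot \frac{1}{3454} = \frac{2446}{1727}$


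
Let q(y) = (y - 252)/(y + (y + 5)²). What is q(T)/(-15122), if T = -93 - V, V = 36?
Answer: 381/230565134 ≈ 1.6525e-6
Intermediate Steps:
T = -129 (T = -93 - 1*36 = -93 - 36 = -129)
q(y) = (-252 + y)/(y + (5 + y)²)
q(T)/(-15122) = ((-252 - 129)/(-129 + (5 - 129)²))/(-15122) = (-381/(-129 + (-124)²))*(-1/15122) = (-381/(-129 + 15376))*(-1/15122) = (-381/15247)*(-1/15122) = ((1/15247)*(-381))*(-1/15122) = -381/15247*(-1/15122) = 381/230565134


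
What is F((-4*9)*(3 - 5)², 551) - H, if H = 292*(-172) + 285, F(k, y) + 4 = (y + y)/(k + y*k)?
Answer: 1984616089/39744 ≈ 49935.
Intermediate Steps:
F(k, y) = -4 + 2*y/(k + k*y) (F(k, y) = -4 + (y + y)/(k + y*k) = -4 + (2*y)/(k + k*y) = -4 + 2*y/(k + k*y))
H = -49939 (H = -50224 + 285 = -49939)
F((-4*9)*(3 - 5)², 551) - H = 2*(551 - 2*(-4*9)*(3 - 5)² - 2*(-4*9)*(3 - 5)²*551)/((((-4*9)*(3 - 5)²))*(1 + 551)) - 1*(-49939) = 2*(551 - (-72)*(-2)² - 2*(-36*(-2)²)*551)/(-36*(-2)²*552) + 49939 = 2*(1/552)*(551 - (-72)*4 - 2*(-36*4)*551)/(-36*4) + 49939 = 2*(1/552)*(551 - 2*(-144) - 2*(-144)*551)/(-144) + 49939 = 2*(-1/144)*(1/552)*(551 + 288 + 158688) + 49939 = 2*(-1/144)*(1/552)*159527 + 49939 = -159527/39744 + 49939 = 1984616089/39744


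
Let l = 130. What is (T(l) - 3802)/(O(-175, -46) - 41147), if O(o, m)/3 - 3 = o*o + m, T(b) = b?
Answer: -3672/50599 ≈ -0.072571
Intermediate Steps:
O(o, m) = 9 + 3*m + 3*o² (O(o, m) = 9 + 3*(o*o + m) = 9 + 3*(o² + m) = 9 + 3*(m + o²) = 9 + (3*m + 3*o²) = 9 + 3*m + 3*o²)
(T(l) - 3802)/(O(-175, -46) - 41147) = (130 - 3802)/((9 + 3*(-46) + 3*(-175)²) - 41147) = -3672/((9 - 138 + 3*30625) - 41147) = -3672/((9 - 138 + 91875) - 41147) = -3672/(91746 - 41147) = -3672/50599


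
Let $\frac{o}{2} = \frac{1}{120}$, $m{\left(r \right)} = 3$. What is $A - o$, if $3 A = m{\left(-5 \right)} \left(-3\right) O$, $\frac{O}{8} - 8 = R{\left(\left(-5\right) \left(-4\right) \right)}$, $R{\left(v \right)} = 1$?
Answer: $- \frac{12961}{60} \approx -216.02$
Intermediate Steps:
$O = 72$ ($O = 64 + 8 \cdot 1 = 64 + 8 = 72$)
$o = \frac{1}{60}$ ($o = \frac{2}{120} = 2 \cdot \frac{1}{120} = \frac{1}{60} \approx 0.016667$)
$A = -216$ ($A = \frac{3 \left(-3\right) 72}{3} = \frac{\left(-9\right) 72}{3} = \frac{1}{3} \left(-648\right) = -216$)
$A - o = -216 - \frac{1}{60} = - \frac{12961}{60}$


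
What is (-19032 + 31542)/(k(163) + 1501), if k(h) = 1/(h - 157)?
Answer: 75060/9007 ≈ 8.3335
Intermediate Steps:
k(h) = 1/(-157 + h)
(-19032 + 31542)/(k(163) + 1501) = (-19032 + 31542)/(1/(-157 + 163) + 1501) = 12510/(1/6 + 1501) = 12510/(⅙ + 1501) = 12510/(9007/6) = 12510*(6/9007) = 75060/9007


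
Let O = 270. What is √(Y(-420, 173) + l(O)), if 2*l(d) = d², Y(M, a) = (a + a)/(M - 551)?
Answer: 2*√8591554621/971 ≈ 190.92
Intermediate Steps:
Y(M, a) = 2*a/(-551 + M) (Y(M, a) = (2*a)/(-551 + M) = 2*a/(-551 + M))
l(d) = d²/2
√(Y(-420, 173) + l(O)) = √(2*173/(-551 - 420) + (½)*270²) = √(2*173/(-971) + (½)*72900) = √(2*173*(-1/971) + 36450) = √(-346/971 + 36450) = √(35392604/971) = 2*√8591554621/971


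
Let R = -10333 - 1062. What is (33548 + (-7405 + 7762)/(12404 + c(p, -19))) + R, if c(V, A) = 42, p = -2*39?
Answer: 39388085/1778 ≈ 22153.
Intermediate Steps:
p = -78
R = -11395
(33548 + (-7405 + 7762)/(12404 + c(p, -19))) + R = (33548 + (-7405 + 7762)/(12404 + 42)) - 11395 = (33548 + 357/12446) - 11395 = (33548 + 357*(1/12446)) - 11395 = (33548 + 51/1778) - 11395 = 59648395/1778 - 11395 = 39388085/1778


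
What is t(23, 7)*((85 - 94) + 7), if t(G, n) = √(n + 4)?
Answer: -2*√11 ≈ -6.6332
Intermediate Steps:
t(G, n) = √(4 + n)
t(23, 7)*((85 - 94) + 7) = √(4 + 7)*((85 - 94) + 7) = √11*(-9 + 7) = √11*(-2) = -2*√11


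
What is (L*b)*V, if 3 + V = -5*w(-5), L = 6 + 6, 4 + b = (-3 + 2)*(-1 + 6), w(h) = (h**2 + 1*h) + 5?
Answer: 13824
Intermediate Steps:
w(h) = 5 + h + h**2 (w(h) = (h**2 + h) + 5 = (h + h**2) + 5 = 5 + h + h**2)
b = -9 (b = -4 + (-3 + 2)*(-1 + 6) = -4 - 1*5 = -4 - 5 = -9)
L = 12
V = -128 (V = -3 - 5*(5 - 5 + (-5)**2) = -3 - 5*(5 - 5 + 25) = -3 - 5*25 = -3 - 125 = -128)
(L*b)*V = (12*(-9))*(-128) = -108*(-128) = 13824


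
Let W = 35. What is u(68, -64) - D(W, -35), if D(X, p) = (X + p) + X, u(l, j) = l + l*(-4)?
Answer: -239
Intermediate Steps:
u(l, j) = -3*l (u(l, j) = l - 4*l = -3*l)
D(X, p) = p + 2*X
u(68, -64) - D(W, -35) = -3*68 - (-35 + 2*35) = -204 - (-35 + 70) = -204 - 1*35 = -204 - 35 = -239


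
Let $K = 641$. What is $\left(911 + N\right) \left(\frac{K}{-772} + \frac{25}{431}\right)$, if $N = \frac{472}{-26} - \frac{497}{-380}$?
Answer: $- \frac{87313230807}{126438160} \approx -690.56$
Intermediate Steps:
$N = - \frac{83219}{4940}$ ($N = 472 \left(- \frac{1}{26}\right) - - \frac{497}{380} = - \frac{236}{13} + \frac{497}{380} = - \frac{83219}{4940} \approx -16.846$)
$\left(911 + N\right) \left(\frac{K}{-772} + \frac{25}{431}\right) = \left(911 - \frac{83219}{4940}\right) \left(\frac{641}{-772} + \frac{25}{431}\right) = \frac{4417121 \left(641 \left(- \frac{1}{772}\right) + 25 \cdot \frac{1}{431}\right)}{4940} = \frac{4417121 \left(- \frac{641}{772} + \frac{25}{431}\right)}{4940} = \frac{4417121}{4940} \left(- \frac{256971}{332732}\right) = - \frac{87313230807}{126438160}$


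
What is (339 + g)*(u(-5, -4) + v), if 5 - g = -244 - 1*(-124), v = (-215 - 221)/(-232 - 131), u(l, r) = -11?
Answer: -1650448/363 ≈ -4546.7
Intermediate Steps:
v = 436/363 (v = -436/(-363) = -436*(-1/363) = 436/363 ≈ 1.2011)
g = 125 (g = 5 - (-244 - 1*(-124)) = 5 - (-244 + 124) = 5 - 1*(-120) = 5 + 120 = 125)
(339 + g)*(u(-5, -4) + v) = (339 + 125)*(-11 + 436/363) = 464*(-3557/363) = -1650448/363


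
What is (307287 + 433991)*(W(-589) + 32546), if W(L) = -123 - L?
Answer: 24471069336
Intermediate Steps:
(307287 + 433991)*(W(-589) + 32546) = (307287 + 433991)*((-123 - 1*(-589)) + 32546) = 741278*((-123 + 589) + 32546) = 741278*(466 + 32546) = 741278*33012 = 24471069336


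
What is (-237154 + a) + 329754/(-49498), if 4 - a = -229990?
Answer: -177367717/24749 ≈ -7166.7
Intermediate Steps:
a = 229994 (a = 4 - 1*(-229990) = 4 + 229990 = 229994)
(-237154 + a) + 329754/(-49498) = (-237154 + 229994) + 329754/(-49498) = -7160 + 329754*(-1/49498) = -7160 - 164877/24749 = -177367717/24749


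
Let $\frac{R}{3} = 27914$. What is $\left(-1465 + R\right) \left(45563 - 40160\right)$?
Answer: $444542631$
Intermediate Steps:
$R = 83742$ ($R = 3 \cdot 27914 = 83742$)
$\left(-1465 + R\right) \left(45563 - 40160\right) = \left(-1465 + 83742\right) \left(45563 - 40160\right) = 82277 \cdot 5403 = 444542631$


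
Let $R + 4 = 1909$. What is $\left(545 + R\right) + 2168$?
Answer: $4618$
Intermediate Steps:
$R = 1905$ ($R = -4 + 1909 = 1905$)
$\left(545 + R\right) + 2168 = \left(545 + 1905\right) + 2168 = 2450 + 2168 = 4618$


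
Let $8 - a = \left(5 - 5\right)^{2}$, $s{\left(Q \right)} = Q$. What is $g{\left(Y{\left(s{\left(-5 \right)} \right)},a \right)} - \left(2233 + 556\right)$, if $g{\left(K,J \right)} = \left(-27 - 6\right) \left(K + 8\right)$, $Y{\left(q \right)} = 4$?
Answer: $-3185$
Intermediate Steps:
$a = 8$ ($a = 8 - \left(5 - 5\right)^{2} = 8 - 0^{2} = 8 - 0 = 8 + 0 = 8$)
$g{\left(K,J \right)} = -264 - 33 K$ ($g{\left(K,J \right)} = - 33 \left(8 + K\right) = -264 - 33 K$)
$g{\left(Y{\left(s{\left(-5 \right)} \right)},a \right)} - \left(2233 + 556\right) = \left(-264 - 132\right) - \left(2233 + 556\right) = \left(-264 - 132\right) - 2789 = -396 - 2789 = -3185$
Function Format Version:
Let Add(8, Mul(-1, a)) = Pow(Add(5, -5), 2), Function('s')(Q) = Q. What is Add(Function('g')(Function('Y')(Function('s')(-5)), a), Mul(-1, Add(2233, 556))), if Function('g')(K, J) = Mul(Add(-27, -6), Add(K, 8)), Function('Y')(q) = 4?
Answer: -3185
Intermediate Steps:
a = 8 (a = Add(8, Mul(-1, Pow(Add(5, -5), 2))) = Add(8, Mul(-1, Pow(0, 2))) = Add(8, Mul(-1, 0)) = Add(8, 0) = 8)
Function('g')(K, J) = Add(-264, Mul(-33, K)) (Function('g')(K, J) = Mul(-33, Add(8, K)) = Add(-264, Mul(-33, K)))
Add(Function('g')(Function('Y')(Function('s')(-5)), a), Mul(-1, Add(2233, 556))) = Add(Add(-264, Mul(-33, 4)), Mul(-1, Add(2233, 556))) = Add(Add(-264, -132), Mul(-1, 2789)) = Add(-396, -2789) = -3185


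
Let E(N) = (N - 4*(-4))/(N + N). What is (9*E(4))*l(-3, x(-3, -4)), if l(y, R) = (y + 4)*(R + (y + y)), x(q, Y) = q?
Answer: -405/2 ≈ -202.50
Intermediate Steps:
l(y, R) = (4 + y)*(R + 2*y)
E(N) = (16 + N)/(2*N) (E(N) = (N + 16)/((2*N)) = (16 + N)*(1/(2*N)) = (16 + N)/(2*N))
(9*E(4))*l(-3, x(-3, -4)) = (9*((½)*(16 + 4)/4))*(2*(-3)² + 4*(-3) + 8*(-3) - 3*(-3)) = (9*((½)*(¼)*20))*(2*9 - 12 - 24 + 9) = (9*(5/2))*(18 - 12 - 24 + 9) = (45/2)*(-9) = -405/2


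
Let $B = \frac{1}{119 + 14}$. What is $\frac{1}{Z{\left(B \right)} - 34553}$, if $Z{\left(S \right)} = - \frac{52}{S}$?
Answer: $- \frac{1}{41469} \approx -2.4114 \cdot 10^{-5}$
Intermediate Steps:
$B = \frac{1}{133} \approx 0.0075188$
$\frac{1}{Z{\left(B \right)} - 34553} = \frac{1}{- 52 \frac{1}{\frac{1}{133}} - 34553} = \frac{1}{\left(-52\right) 133 - 34553} = \frac{1}{-6916 - 34553} = \frac{1}{-41469} = - \frac{1}{41469}$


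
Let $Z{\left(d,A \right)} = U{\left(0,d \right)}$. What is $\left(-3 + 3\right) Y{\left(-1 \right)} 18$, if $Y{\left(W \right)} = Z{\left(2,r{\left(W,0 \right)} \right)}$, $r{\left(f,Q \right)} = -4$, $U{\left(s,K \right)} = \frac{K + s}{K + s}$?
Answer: $0$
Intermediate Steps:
$U{\left(s,K \right)} = 1$
$Z{\left(d,A \right)} = 1$
$Y{\left(W \right)} = 1$
$\left(-3 + 3\right) Y{\left(-1 \right)} 18 = \left(-3 + 3\right) 1 \cdot 18 = 0 \cdot 1 \cdot 18 = 0 \cdot 18 = 0$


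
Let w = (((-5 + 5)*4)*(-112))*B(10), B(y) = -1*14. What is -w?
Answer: 0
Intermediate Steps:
B(y) = -14
w = 0 (w = (((-5 + 5)*4)*(-112))*(-14) = ((0*4)*(-112))*(-14) = (0*(-112))*(-14) = 0*(-14) = 0)
-w = -1*0 = 0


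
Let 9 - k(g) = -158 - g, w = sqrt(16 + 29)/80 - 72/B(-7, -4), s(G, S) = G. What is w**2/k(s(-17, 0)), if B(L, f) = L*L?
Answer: 2219043/153664000 - 9*sqrt(5)/12250 ≈ 0.012798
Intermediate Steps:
B(L, f) = L**2
w = -72/49 + 3*sqrt(5)/80 (w = sqrt(16 + 29)/80 - 72/((-7)**2) = sqrt(45)*(1/80) - 72/49 = (3*sqrt(5))*(1/80) - 72*1/49 = 3*sqrt(5)/80 - 72/49 = -72/49 + 3*sqrt(5)/80 ≈ -1.3855)
k(g) = 167 + g (k(g) = 9 - (-158 - g) = 9 + (158 + g) = 167 + g)
w**2/k(s(-17, 0)) = (-72/49 + 3*sqrt(5)/80)**2/(167 - 17) = (-72/49 + 3*sqrt(5)/80)**2/150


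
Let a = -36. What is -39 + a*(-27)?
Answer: 933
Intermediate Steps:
-39 + a*(-27) = -39 - 36*(-27) = -39 + 972 = 933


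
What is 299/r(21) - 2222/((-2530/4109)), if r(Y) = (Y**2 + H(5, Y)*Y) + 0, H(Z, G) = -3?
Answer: 156907787/43470 ≈ 3609.6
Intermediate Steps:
r(Y) = Y**2 - 3*Y (r(Y) = (Y**2 - 3*Y) + 0 = Y**2 - 3*Y)
299/r(21) - 2222/((-2530/4109)) = 299/((21*(-3 + 21))) - 2222/((-2530/4109)) = 299/((21*18)) - 2222/((-2530*1/4109)) = 299/378 - 2222/(-2530/4109) = 299*(1/378) - 2222*(-4109/2530) = 299/378 + 415009/115 = 156907787/43470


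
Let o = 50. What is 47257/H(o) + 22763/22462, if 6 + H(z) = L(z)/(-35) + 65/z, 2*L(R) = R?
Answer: -74295444203/8513098 ≈ -8727.2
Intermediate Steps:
L(R) = R/2
H(z) = -6 + 65/z - z/70 (H(z) = -6 + ((z/2)/(-35) + 65/z) = -6 + ((z/2)*(-1/35) + 65/z) = -6 + (-z/70 + 65/z) = -6 + (65/z - z/70) = -6 + 65/z - z/70)
47257/H(o) + 22763/22462 = 47257/(-6 + 65/50 - 1/70*50) + 22763/22462 = 47257/(-6 + 65*(1/50) - 5/7) + 22763*(1/22462) = 47257/(-6 + 13/10 - 5/7) + 22763/22462 = 47257/(-379/70) + 22763/22462 = 47257*(-70/379) + 22763/22462 = -3307990/379 + 22763/22462 = -74295444203/8513098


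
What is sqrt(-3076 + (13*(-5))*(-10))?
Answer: I*sqrt(2426) ≈ 49.254*I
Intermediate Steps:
sqrt(-3076 + (13*(-5))*(-10)) = sqrt(-3076 - 65*(-10)) = sqrt(-3076 + 650) = sqrt(-2426) = I*sqrt(2426)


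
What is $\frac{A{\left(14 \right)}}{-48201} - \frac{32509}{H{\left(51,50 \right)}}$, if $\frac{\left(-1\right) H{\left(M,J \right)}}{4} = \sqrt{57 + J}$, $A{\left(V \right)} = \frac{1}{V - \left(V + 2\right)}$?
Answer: $\frac{1}{96402} + \frac{32509 \sqrt{107}}{428} \approx 785.69$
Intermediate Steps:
$A{\left(V \right)} = - \frac{1}{2}$ ($A{\left(V \right)} = \frac{1}{V - \left(2 + V\right)} = \frac{1}{-2} = - \frac{1}{2}$)
$H{\left(M,J \right)} = - 4 \sqrt{57 + J}$
$\frac{A{\left(14 \right)}}{-48201} - \frac{32509}{H{\left(51,50 \right)}} = - \frac{1}{2 \left(-48201\right)} - \frac{32509}{\left(-4\right) \sqrt{57 + 50}} = \left(- \frac{1}{2}\right) \left(- \frac{1}{48201}\right) - \frac{32509}{\left(-4\right) \sqrt{107}} = \frac{1}{96402} - 32509 \left(- \frac{\sqrt{107}}{428}\right) = \frac{1}{96402} + \frac{32509 \sqrt{107}}{428}$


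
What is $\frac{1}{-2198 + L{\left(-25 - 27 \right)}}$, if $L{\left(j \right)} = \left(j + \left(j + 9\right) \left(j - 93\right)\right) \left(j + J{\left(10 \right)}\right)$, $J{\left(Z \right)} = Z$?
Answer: $- \frac{1}{261884} \approx -3.8185 \cdot 10^{-6}$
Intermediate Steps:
$L{\left(j \right)} = \left(10 + j\right) \left(j + \left(-93 + j\right) \left(9 + j\right)\right)$ ($L{\left(j \right)} = \left(j + \left(j + 9\right) \left(j - 93\right)\right) \left(j + 10\right) = \left(j + \left(9 + j\right) \left(-93 + j\right)\right) \left(10 + j\right) = \left(j + \left(-93 + j\right) \left(9 + j\right)\right) \left(10 + j\right) = \left(10 + j\right) \left(j + \left(-93 + j\right) \left(9 + j\right)\right)$)
$\frac{1}{-2198 + L{\left(-25 - 27 \right)}} = \frac{1}{-2198 - \left(8370 - \left(-25 - 27\right)^{3} + 73 \left(-25 - 27\right)^{2} + 1667 \left(-25 - 27\right)\right)} = \frac{1}{-2198 - \left(-78314 + 140608 + 197392\right)} = \frac{1}{-2198 - 259686} = \frac{1}{-261884} = - \frac{1}{261884}$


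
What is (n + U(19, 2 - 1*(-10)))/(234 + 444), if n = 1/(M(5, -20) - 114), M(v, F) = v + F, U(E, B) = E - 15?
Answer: 515/87462 ≈ 0.0058883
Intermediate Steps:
U(E, B) = -15 + E
M(v, F) = F + v
n = -1/129 (n = 1/((-20 + 5) - 114) = 1/(-15 - 114) = 1/(-129) = -1/129 ≈ -0.0077519)
(n + U(19, 2 - 1*(-10)))/(234 + 444) = (-1/129 + (-15 + 19))/(234 + 444) = (-1/129 + 4)/678 = (515/129)*(1/678) = 515/87462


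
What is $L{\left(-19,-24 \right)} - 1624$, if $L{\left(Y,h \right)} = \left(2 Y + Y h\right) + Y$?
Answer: $-1225$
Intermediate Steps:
$L{\left(Y,h \right)} = 3 Y + Y h$
$L{\left(-19,-24 \right)} - 1624 = - 19 \left(3 - 24\right) - 1624 = \left(-19\right) \left(-21\right) - 1624 = 399 - 1624 = -1225$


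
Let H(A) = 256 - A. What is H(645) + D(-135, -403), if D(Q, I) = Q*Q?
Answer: 17836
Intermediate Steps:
D(Q, I) = Q²
H(645) + D(-135, -403) = (256 - 1*645) + (-135)² = (256 - 645) + 18225 = -389 + 18225 = 17836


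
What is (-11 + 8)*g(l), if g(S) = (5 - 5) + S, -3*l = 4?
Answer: 4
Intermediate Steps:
l = -4/3 (l = -⅓*4 = -4/3 ≈ -1.3333)
g(S) = S (g(S) = 0 + S = S)
(-11 + 8)*g(l) = (-11 + 8)*(-4/3) = -3*(-4/3) = 4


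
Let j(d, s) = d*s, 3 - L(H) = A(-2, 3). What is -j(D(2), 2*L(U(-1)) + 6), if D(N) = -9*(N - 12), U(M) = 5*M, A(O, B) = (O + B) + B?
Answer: -360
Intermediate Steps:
A(O, B) = O + 2*B (A(O, B) = (B + O) + B = O + 2*B)
L(H) = -1 (L(H) = 3 - (-2 + 2*3) = 3 - (-2 + 6) = 3 - 1*4 = 3 - 4 = -1)
D(N) = 108 - 9*N (D(N) = -9*(-12 + N) = 108 - 9*N)
-j(D(2), 2*L(U(-1)) + 6) = -(108 - 9*2)*(2*(-1) + 6) = -(108 - 18)*(-2 + 6) = -90*4 = -1*360 = -360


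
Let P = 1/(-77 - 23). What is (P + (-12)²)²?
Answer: 207331201/10000 ≈ 20733.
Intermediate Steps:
P = -1/100 (P = 1/(-100) = -1/100 ≈ -0.010000)
(P + (-12)²)² = (-1/100 + (-12)²)² = (-1/100 + 144)² = (14399/100)² = 207331201/10000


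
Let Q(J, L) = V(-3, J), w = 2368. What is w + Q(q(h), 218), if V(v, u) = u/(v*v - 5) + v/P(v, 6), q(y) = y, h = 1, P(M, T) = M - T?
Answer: 28423/12 ≈ 2368.6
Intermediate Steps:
V(v, u) = u/(-5 + v**2) + v/(-6 + v) (V(v, u) = u/(v*v - 5) + v/(v - 1*6) = u/(v**2 - 5) + v/(v - 6) = u/(-5 + v**2) + v/(-6 + v))
Q(J, L) = 1/3 + J/4 (Q(J, L) = ((-3)**3 - 5*(-3) + J*(-6 - 3))/((-6 - 3)*(-5 + (-3)**2)) = (-27 + 15 + J*(-9))/((-9)*(-5 + 9)) = -1/9*(-27 + 15 - 9*J)/4 = -1/9*1/4*(-12 - 9*J) = 1/3 + J/4)
w + Q(q(h), 218) = 2368 + (1/3 + (1/4)*1) = 2368 + (1/3 + 1/4) = 2368 + 7/12 = 28423/12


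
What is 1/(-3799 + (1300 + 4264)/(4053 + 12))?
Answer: -4065/15437371 ≈ -0.00026332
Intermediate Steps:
1/(-3799 + (1300 + 4264)/(4053 + 12)) = 1/(-3799 + 5564/4065) = 1/(-15437371/4065) = -4065/15437371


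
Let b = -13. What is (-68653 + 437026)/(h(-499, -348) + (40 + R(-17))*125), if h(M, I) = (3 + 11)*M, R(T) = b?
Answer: -368373/3611 ≈ -102.01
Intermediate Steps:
R(T) = -13
h(M, I) = 14*M
(-68653 + 437026)/(h(-499, -348) + (40 + R(-17))*125) = (-68653 + 437026)/(14*(-499) + (40 - 13)*125) = 368373/(-6986 + 27*125) = 368373/(-6986 + 3375) = 368373/(-3611) = 368373*(-1/3611) = -368373/3611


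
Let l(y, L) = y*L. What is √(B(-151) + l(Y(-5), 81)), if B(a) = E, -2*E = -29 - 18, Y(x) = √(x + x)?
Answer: √(94 + 324*I*√10)/2 ≈ 11.847 + 10.81*I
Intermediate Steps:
Y(x) = √2*√x (Y(x) = √(2*x) = √2*√x)
E = 47/2 (E = -(-29 - 18)/2 = -½*(-47) = 47/2 ≈ 23.500)
B(a) = 47/2
l(y, L) = L*y
√(B(-151) + l(Y(-5), 81)) = √(47/2 + 81*(√2*√(-5))) = √(47/2 + 81*(√2*(I*√5))) = √(47/2 + 81*(I*√10)) = √(47/2 + 81*I*√10)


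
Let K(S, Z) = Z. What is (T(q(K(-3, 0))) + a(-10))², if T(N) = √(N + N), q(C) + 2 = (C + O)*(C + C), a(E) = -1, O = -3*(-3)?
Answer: (1 - 2*I)² ≈ -3.0 - 4.0*I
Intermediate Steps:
O = 9
q(C) = -2 + 2*C*(9 + C) (q(C) = -2 + (C + 9)*(C + C) = -2 + (9 + C)*(2*C) = -2 + 2*C*(9 + C))
T(N) = √2*√N (T(N) = √(2*N) = √2*√N)
(T(q(K(-3, 0))) + a(-10))² = (√2*√(-2 + 2*0² + 18*0) - 1)² = (√2*√(-2 + 2*0 + 0) - 1)² = (√2*√(-2 + 0 + 0) - 1)² = (√2*√(-2) - 1)² = (√2*(I*√2) - 1)² = (2*I - 1)² = (-1 + 2*I)²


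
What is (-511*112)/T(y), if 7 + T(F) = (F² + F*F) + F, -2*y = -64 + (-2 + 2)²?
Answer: -57232/2073 ≈ -27.608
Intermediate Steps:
y = 32 (y = -(-64 + (-2 + 2)²)/2 = -(-64 + 0²)/2 = -(-64 + 0)/2 = -½*(-64) = 32)
T(F) = -7 + F + 2*F² (T(F) = -7 + ((F² + F*F) + F) = -7 + ((F² + F²) + F) = -7 + (2*F² + F) = -7 + (F + 2*F²) = -7 + F + 2*F²)
(-511*112)/T(y) = (-511*112)/(-7 + 32 + 2*32²) = -57232/(-7 + 32 + 2*1024) = -57232/(-7 + 32 + 2048) = -57232/2073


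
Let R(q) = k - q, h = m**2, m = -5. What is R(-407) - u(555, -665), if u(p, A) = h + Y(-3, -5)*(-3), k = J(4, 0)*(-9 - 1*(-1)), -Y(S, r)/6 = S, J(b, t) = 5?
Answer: 396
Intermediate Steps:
Y(S, r) = -6*S
h = 25 (h = (-5)**2 = 25)
k = -40 (k = 5*(-9 - 1*(-1)) = 5*(-9 + 1) = 5*(-8) = -40)
u(p, A) = -29 (u(p, A) = 25 - 6*(-3)*(-3) = 25 + 18*(-3) = 25 - 54 = -29)
R(q) = -40 - q
R(-407) - u(555, -665) = (-40 - 1*(-407)) - 1*(-29) = (-40 + 407) + 29 = 367 + 29 = 396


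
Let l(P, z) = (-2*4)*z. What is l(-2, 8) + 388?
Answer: 324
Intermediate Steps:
l(P, z) = -8*z
l(-2, 8) + 388 = -8*8 + 388 = -64 + 388 = 324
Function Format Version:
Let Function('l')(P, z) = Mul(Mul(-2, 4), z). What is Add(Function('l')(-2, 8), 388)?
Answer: 324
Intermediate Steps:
Function('l')(P, z) = Mul(-8, z)
Add(Function('l')(-2, 8), 388) = Add(Mul(-8, 8), 388) = Add(-64, 388) = 324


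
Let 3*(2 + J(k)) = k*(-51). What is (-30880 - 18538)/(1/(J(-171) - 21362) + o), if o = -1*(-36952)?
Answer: -912108026/682023063 ≈ -1.3374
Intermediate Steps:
J(k) = -2 - 17*k (J(k) = -2 + (k*(-51))/3 = -2 + (-51*k)/3 = -2 - 17*k)
o = 36952
(-30880 - 18538)/(1/(J(-171) - 21362) + o) = (-30880 - 18538)/(1/((-2 - 17*(-171)) - 21362) + 36952) = -49418/(1/((-2 + 2907) - 21362) + 36952) = -49418/(1/(2905 - 21362) + 36952) = -49418/(1/(-18457) + 36952) = -49418/(-1/18457 + 36952) = -49418/682023063/18457 = -49418*18457/682023063 = -912108026/682023063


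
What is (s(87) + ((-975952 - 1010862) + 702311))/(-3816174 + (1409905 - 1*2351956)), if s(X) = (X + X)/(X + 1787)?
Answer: 1203579224/4458456825 ≈ 0.26995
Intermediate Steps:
s(X) = 2*X/(1787 + X) (s(X) = (2*X)/(1787 + X) = 2*X/(1787 + X))
(s(87) + ((-975952 - 1010862) + 702311))/(-3816174 + (1409905 - 1*2351956)) = (2*87/(1787 + 87) + ((-975952 - 1010862) + 702311))/(-3816174 + (1409905 - 1*2351956)) = (2*87/1874 + (-1986814 + 702311))/(-3816174 + (1409905 - 2351956)) = (2*87*(1/1874) - 1284503)/(-3816174 - 942051) = (87/937 - 1284503)/(-4758225) = -1203579224/937*(-1/4758225) = 1203579224/4458456825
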